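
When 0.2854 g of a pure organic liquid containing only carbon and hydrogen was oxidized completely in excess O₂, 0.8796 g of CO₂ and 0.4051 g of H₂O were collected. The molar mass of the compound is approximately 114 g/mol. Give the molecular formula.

mol C = 0.8796 g CO₂ ÷ 44.009 g/mol = 0.019987 mol
mol H = 2 × 0.4051 g H₂O ÷ 18.015 g/mol = 0.044974 mol
Divide by the smallest (0.019987 mol): C 1.000, H 2.250
Multiplying each by 4 gives whole numbers: C 4.00, H 9.00
Empirical formula: C4H9
Empirical-formula mass = 57.12 g/mol; 114 ÷ 57.12 ≈ 2, so the molecular formula is C8H18.

C8H18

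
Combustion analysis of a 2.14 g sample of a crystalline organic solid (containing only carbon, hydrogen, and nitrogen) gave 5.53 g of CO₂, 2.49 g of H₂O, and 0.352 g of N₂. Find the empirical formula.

mol C = 5.53 g CO₂ ÷ 44.009 g/mol = 0.1257 mol
mol H = 2 × 2.49 g H₂O ÷ 18.015 g/mol = 0.2764 mol
mol N = 2 × 0.352 g N₂ ÷ 28.014 g/mol = 0.02513 mol
Divide by the smallest (0.02513 mol): C 5.000, H 11.000, N 1.000

C5H11N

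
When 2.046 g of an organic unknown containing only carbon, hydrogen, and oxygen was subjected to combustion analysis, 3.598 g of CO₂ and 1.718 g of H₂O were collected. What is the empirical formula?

C3H7O2

mol C = 3.598 g CO₂ ÷ 44.009 g/mol = 0.081756 mol
mol H = 2 × 1.718 g H₂O ÷ 18.015 g/mol = 0.19073 mol
mass O = 2.046 − (0.98197 + 0.19226) = 0.87177 g → mol O = 0.87177 ÷ 15.999 = 0.054489 mol
Divide by the smallest (0.054489 mol): C 1.500, H 3.500, O 1.000
Multiplying each by 2 gives whole numbers: C 3.00, H 7.00, O 2.00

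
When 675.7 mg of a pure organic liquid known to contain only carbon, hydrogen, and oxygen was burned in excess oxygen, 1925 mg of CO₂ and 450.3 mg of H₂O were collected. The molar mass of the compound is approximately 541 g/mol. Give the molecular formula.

C35H40O5

mol C = 1.925 g CO₂ ÷ 44.009 g/mol = 0.043741 mol
mol H = 2 × 0.4503 g H₂O ÷ 18.015 g/mol = 0.049992 mol
mass O = 0.6757 − (0.52537 + 0.050392) = 0.099935 g → mol O = 0.099935 ÷ 15.999 = 0.0062463 mol
Divide by the smallest (0.0062463 mol): C 7.003, H 8.003, O 1.000
Empirical formula: C7H8O
Empirical-formula mass = 108.14 g/mol; 541 ÷ 108.14 ≈ 5, so the molecular formula is C35H40O5.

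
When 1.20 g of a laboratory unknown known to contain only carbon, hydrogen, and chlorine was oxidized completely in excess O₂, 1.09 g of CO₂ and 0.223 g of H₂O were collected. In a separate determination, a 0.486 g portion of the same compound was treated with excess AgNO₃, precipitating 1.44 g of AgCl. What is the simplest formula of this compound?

mol C = 1.09 g CO₂ ÷ 44.009 g/mol = 0.02477 mol
mol H = 2 × 0.223 g H₂O ÷ 18.015 g/mol = 0.02476 mol
From the AgCl data: mol Cl per gram of compound = (1.44 ÷ 143.318) ÷ 0.486 = 0.02067 mol/g, so in the 1.20 g combustion sample mol Cl = 0.02481 mol
Divide by the smallest (0.02476 mol): C 1.000, H 1.000, Cl 1.002

CHCl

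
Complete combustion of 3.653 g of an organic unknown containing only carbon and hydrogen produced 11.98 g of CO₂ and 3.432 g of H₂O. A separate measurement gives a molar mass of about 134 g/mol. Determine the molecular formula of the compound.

C10H14

mol C = 11.98 g CO₂ ÷ 44.009 g/mol = 0.27222 mol
mol H = 2 × 3.432 g H₂O ÷ 18.015 g/mol = 0.38102 mol
Divide by the smallest (0.27222 mol): C 1.000, H 1.400
Multiplying each by 5 gives whole numbers: C 5.00, H 7.00
Empirical formula: C5H7
Empirical-formula mass = 67.11 g/mol; 134 ÷ 67.11 ≈ 2, so the molecular formula is C10H14.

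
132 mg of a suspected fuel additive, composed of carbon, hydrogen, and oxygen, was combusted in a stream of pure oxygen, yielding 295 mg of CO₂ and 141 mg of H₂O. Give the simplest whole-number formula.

mol C = 0.295 g CO₂ ÷ 44.009 g/mol = 0.006703 mol
mol H = 2 × 0.141 g H₂O ÷ 18.015 g/mol = 0.01565 mol
mass O = 0.132 − (0.08051 + 0.01578) = 0.03571 g → mol O = 0.03571 ÷ 15.999 = 0.002232 mol
Divide by the smallest (0.002232 mol): C 3.003, H 7.013, O 1.000

C3H7O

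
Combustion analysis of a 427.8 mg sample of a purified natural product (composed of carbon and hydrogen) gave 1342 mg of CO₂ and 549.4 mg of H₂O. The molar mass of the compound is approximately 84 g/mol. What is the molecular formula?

mol C = 1.342 g CO₂ ÷ 44.009 g/mol = 0.030494 mol
mol H = 2 × 0.5494 g H₂O ÷ 18.015 g/mol = 0.060994 mol
Divide by the smallest (0.030494 mol): C 1.000, H 2.000
Empirical formula: CH2
Empirical-formula mass = 14.03 g/mol; 84 ÷ 14.03 ≈ 6, so the molecular formula is C6H12.

C6H12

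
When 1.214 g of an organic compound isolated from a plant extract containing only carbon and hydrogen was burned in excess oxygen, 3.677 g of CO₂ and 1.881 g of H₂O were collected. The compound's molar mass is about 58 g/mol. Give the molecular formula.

C4H10

mol C = 3.677 g CO₂ ÷ 44.009 g/mol = 0.083551 mol
mol H = 2 × 1.881 g H₂O ÷ 18.015 g/mol = 0.20883 mol
Divide by the smallest (0.083551 mol): C 1.000, H 2.499
Multiplying each by 2 gives whole numbers: C 2.00, H 5.00
Empirical formula: C2H5
Empirical-formula mass = 29.06 g/mol; 58 ÷ 29.06 ≈ 2, so the molecular formula is C4H10.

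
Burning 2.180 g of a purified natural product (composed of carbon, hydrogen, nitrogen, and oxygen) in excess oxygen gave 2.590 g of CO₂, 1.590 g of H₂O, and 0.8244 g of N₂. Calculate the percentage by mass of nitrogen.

37.82%

mol C = 2.590 g CO₂ ÷ 44.009 g/mol = 0.058852 mol
mol H = 2 × 1.590 g H₂O ÷ 18.015 g/mol = 0.17652 mol
mol N = 2 × 0.8244 g N₂ ÷ 28.014 g/mol = 0.058856 mol
mass O = 2.180 − (0.70687 + 0.17793 + 0.82440) = 0.47080 g → mol O = 0.47080 ÷ 15.999 = 0.029427 mol
mass % N = 0.82440 g ÷ 2.180 g × 100%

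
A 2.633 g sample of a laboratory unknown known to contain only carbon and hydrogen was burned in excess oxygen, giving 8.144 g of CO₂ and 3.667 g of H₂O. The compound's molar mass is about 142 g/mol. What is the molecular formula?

mol C = 8.144 g CO₂ ÷ 44.009 g/mol = 0.18505 mol
mol H = 2 × 3.667 g H₂O ÷ 18.015 g/mol = 0.40711 mol
Divide by the smallest (0.18505 mol): C 1.000, H 2.200
Multiplying each by 5 gives whole numbers: C 5.00, H 11.00
Empirical formula: C5H11
Empirical-formula mass = 71.14 g/mol; 142 ÷ 71.14 ≈ 2, so the molecular formula is C10H22.

C10H22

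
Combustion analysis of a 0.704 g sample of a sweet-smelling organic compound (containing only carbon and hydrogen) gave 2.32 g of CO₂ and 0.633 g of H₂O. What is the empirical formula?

C3H4

mol C = 2.32 g CO₂ ÷ 44.009 g/mol = 0.05272 mol
mol H = 2 × 0.633 g H₂O ÷ 18.015 g/mol = 0.07027 mol
Divide by the smallest (0.05272 mol): C 1.000, H 1.333
Multiplying each by 3 gives whole numbers: C 3.00, H 4.00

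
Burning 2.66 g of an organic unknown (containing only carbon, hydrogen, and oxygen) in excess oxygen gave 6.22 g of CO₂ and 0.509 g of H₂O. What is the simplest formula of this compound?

C5H2O2

mol C = 6.22 g CO₂ ÷ 44.009 g/mol = 0.1413 mol
mol H = 2 × 0.509 g H₂O ÷ 18.015 g/mol = 0.05651 mol
mass O = 2.66 − (1.698 + 0.05696) = 0.9055 g → mol O = 0.9055 ÷ 15.999 = 0.05660 mol
Divide by the smallest (0.05651 mol): C 2.501, H 1.000, O 1.002
Multiplying each by 2 gives whole numbers: C 5.00, H 2.00, O 2.00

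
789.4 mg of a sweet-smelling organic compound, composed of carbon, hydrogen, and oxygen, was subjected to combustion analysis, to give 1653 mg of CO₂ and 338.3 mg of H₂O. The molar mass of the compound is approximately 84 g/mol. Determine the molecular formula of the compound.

mol C = 1.653 g CO₂ ÷ 44.009 g/mol = 0.037560 mol
mol H = 2 × 0.3383 g H₂O ÷ 18.015 g/mol = 0.037558 mol
mass O = 0.7894 − (0.45114 + 0.037858) = 0.30040 g → mol O = 0.30040 ÷ 15.999 = 0.018776 mol
Divide by the smallest (0.018776 mol): C 2.000, H 2.000, O 1.000
Empirical formula: C2H2O
Empirical-formula mass = 42.04 g/mol; 84 ÷ 42.04 ≈ 2, so the molecular formula is C4H4O2.

C4H4O2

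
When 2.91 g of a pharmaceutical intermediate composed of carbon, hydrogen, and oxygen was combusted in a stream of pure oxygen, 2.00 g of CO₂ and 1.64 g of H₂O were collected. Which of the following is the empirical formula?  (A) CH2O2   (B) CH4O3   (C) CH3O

mol C = 2.00 g CO₂ ÷ 44.009 g/mol = 0.04545 mol
mol H = 2 × 1.64 g H₂O ÷ 18.015 g/mol = 0.1821 mol
mass O = 2.91 − (0.5458 + 0.1835) = 2.181 g → mol O = 2.181 ÷ 15.999 = 0.1363 mol
Divide by the smallest (0.04545 mol): C 1.000, H 4.006, O 2.999

(B) CH4O3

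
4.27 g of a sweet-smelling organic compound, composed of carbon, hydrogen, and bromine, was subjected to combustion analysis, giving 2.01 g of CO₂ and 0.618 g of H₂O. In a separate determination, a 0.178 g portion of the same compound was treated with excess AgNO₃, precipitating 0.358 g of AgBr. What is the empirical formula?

mol C = 2.01 g CO₂ ÷ 44.009 g/mol = 0.04567 mol
mol H = 2 × 0.618 g H₂O ÷ 18.015 g/mol = 0.06861 mol
From the AgBr data: mol Br per gram of compound = (0.358 ÷ 187.772) ÷ 0.178 = 0.01071 mol/g, so in the 4.27 g combustion sample mol Br = 0.04574 mol
Divide by the smallest (0.04567 mol): C 1.000, H 1.502, Br 1.001
Multiplying each by 2 gives whole numbers: C 2.00, H 3.00, Br 2.00

C2H3Br2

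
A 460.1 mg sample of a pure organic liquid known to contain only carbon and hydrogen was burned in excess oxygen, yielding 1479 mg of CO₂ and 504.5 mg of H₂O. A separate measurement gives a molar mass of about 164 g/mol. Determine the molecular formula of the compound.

mol C = 1.479 g CO₂ ÷ 44.009 g/mol = 0.033607 mol
mol H = 2 × 0.5045 g H₂O ÷ 18.015 g/mol = 0.056009 mol
Divide by the smallest (0.033607 mol): C 1.000, H 1.667
Multiplying each by 3 gives whole numbers: C 3.00, H 5.00
Empirical formula: C3H5
Empirical-formula mass = 41.07 g/mol; 164 ÷ 41.07 ≈ 4, so the molecular formula is C12H20.

C12H20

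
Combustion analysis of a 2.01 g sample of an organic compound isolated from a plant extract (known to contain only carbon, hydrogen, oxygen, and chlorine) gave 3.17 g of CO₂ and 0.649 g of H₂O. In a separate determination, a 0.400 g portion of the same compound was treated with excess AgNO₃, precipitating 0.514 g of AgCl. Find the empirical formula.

mol C = 3.17 g CO₂ ÷ 44.009 g/mol = 0.07203 mol
mol H = 2 × 0.649 g H₂O ÷ 18.015 g/mol = 0.07205 mol
From the AgCl data: mol Cl per gram of compound = (0.514 ÷ 143.318) ÷ 0.400 = 0.008966 mol/g, so in the 2.01 g combustion sample mol Cl = 0.01802 mol
mass O = 2.01 − (0.8652 + 0.07263 + 0.6389) = 0.4333 g → mol O = 0.4333 ÷ 15.999 = 0.02709 mol
Divide by the smallest (0.01802 mol): C 3.997, H 3.998, Cl 1.000, O 1.503
Multiplying each by 2 gives whole numbers: C 7.99, H 8.00, Cl 2.00, O 3.01

C8H8Cl2O3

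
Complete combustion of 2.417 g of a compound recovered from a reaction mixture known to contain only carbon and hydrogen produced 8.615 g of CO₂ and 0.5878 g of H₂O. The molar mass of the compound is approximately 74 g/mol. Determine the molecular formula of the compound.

mol C = 8.615 g CO₂ ÷ 44.009 g/mol = 0.19576 mol
mol H = 2 × 0.5878 g H₂O ÷ 18.015 g/mol = 0.065257 mol
Divide by the smallest (0.065257 mol): C 3.000, H 1.000
Empirical formula: C3H
Empirical-formula mass = 37.04 g/mol; 74 ÷ 37.04 ≈ 2, so the molecular formula is C6H2.

C6H2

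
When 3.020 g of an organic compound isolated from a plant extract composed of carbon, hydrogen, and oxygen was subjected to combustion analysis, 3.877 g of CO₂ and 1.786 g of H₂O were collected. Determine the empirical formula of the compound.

mol C = 3.877 g CO₂ ÷ 44.009 g/mol = 0.088096 mol
mol H = 2 × 1.786 g H₂O ÷ 18.015 g/mol = 0.19828 mol
mass O = 3.020 − (1.0581 + 0.19987) = 1.7620 g → mol O = 1.7620 ÷ 15.999 = 0.11013 mol
Divide by the smallest (0.088096 mol): C 1.000, H 2.251, O 1.250
Multiplying each by 4 gives whole numbers: C 4.00, H 9.00, O 5.00

C4H9O5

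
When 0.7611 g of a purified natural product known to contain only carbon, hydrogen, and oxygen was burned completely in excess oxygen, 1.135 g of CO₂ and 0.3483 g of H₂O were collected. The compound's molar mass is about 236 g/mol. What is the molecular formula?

C8H12O8

mol C = 1.135 g CO₂ ÷ 44.009 g/mol = 0.025790 mol
mol H = 2 × 0.3483 g H₂O ÷ 18.015 g/mol = 0.038668 mol
mass O = 0.7611 − (0.30977 + 0.038977) = 0.41236 g → mol O = 0.41236 ÷ 15.999 = 0.025774 mol
Divide by the smallest (0.025774 mol): C 1.001, H 1.500, O 1.000
Multiplying each by 2 gives whole numbers: C 2.00, H 3.00, O 2.00
Empirical formula: C2H3O2
Empirical-formula mass = 59.04 g/mol; 236 ÷ 59.04 ≈ 4, so the molecular formula is C8H12O8.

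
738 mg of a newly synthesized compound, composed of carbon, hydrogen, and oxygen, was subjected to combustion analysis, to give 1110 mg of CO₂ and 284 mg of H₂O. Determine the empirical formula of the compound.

C4H5O4

mol C = 1.11 g CO₂ ÷ 44.009 g/mol = 0.02522 mol
mol H = 2 × 0.284 g H₂O ÷ 18.015 g/mol = 0.03153 mol
mass O = 0.738 − (0.3029 + 0.03178) = 0.4033 g → mol O = 0.4033 ÷ 15.999 = 0.02521 mol
Divide by the smallest (0.02521 mol): C 1.001, H 1.251, O 1.000
Multiplying each by 4 gives whole numbers: C 4.00, H 5.00, O 4.00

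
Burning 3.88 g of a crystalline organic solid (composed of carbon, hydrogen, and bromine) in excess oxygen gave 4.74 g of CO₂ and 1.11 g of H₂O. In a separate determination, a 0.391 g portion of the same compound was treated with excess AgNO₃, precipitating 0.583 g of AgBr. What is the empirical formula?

mol C = 4.74 g CO₂ ÷ 44.009 g/mol = 0.1077 mol
mol H = 2 × 1.11 g H₂O ÷ 18.015 g/mol = 0.1232 mol
From the AgBr data: mol Br per gram of compound = (0.583 ÷ 187.772) ÷ 0.391 = 0.007941 mol/g, so in the 3.88 g combustion sample mol Br = 0.03081 mol
Divide by the smallest (0.03081 mol): C 3.496, H 4.000, Br 1.000
Multiplying each by 2 gives whole numbers: C 6.99, H 8.00, Br 2.00

C7H8Br2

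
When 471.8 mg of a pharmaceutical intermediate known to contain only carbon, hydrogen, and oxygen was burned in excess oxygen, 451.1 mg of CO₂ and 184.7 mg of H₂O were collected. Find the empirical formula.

CH2O2

mol C = 0.4511 g CO₂ ÷ 44.009 g/mol = 0.010250 mol
mol H = 2 × 0.1847 g H₂O ÷ 18.015 g/mol = 0.020505 mol
mass O = 0.4718 − (0.12311 + 0.020669) = 0.32802 g → mol O = 0.32802 ÷ 15.999 = 0.020502 mol
Divide by the smallest (0.010250 mol): C 1.000, H 2.000, O 2.000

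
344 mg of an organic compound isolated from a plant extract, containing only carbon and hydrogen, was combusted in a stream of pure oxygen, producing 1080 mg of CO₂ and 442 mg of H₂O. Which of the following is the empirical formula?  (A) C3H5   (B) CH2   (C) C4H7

mol C = 1.08 g CO₂ ÷ 44.009 g/mol = 0.02454 mol
mol H = 2 × 0.442 g H₂O ÷ 18.015 g/mol = 0.04907 mol
Divide by the smallest (0.02454 mol): C 1.000, H 2.000

(B) CH2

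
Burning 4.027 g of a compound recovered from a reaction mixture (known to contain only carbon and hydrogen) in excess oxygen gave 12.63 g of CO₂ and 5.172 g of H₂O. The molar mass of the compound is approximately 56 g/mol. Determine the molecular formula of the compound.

C4H8

mol C = 12.63 g CO₂ ÷ 44.009 g/mol = 0.28699 mol
mol H = 2 × 5.172 g H₂O ÷ 18.015 g/mol = 0.57419 mol
Divide by the smallest (0.28699 mol): C 1.000, H 2.001
Empirical formula: CH2
Empirical-formula mass = 14.03 g/mol; 56 ÷ 14.03 ≈ 4, so the molecular formula is C4H8.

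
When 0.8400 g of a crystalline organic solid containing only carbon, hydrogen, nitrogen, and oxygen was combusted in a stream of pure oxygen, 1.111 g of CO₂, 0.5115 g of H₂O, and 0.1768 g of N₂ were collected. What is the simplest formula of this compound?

C4H9N2O3

mol C = 1.111 g CO₂ ÷ 44.009 g/mol = 0.025245 mol
mol H = 2 × 0.5115 g H₂O ÷ 18.015 g/mol = 0.056786 mol
mol N = 2 × 0.1768 g N₂ ÷ 28.014 g/mol = 0.012622 mol
mass O = 0.8400 − (0.30322 + 0.057240 + 0.17680) = 0.30274 g → mol O = 0.30274 ÷ 15.999 = 0.018923 mol
Divide by the smallest (0.012622 mol): C 2.000, H 4.499, N 1.000, O 1.499
Multiplying each by 2 gives whole numbers: C 4.00, H 9.00, N 2.00, O 3.00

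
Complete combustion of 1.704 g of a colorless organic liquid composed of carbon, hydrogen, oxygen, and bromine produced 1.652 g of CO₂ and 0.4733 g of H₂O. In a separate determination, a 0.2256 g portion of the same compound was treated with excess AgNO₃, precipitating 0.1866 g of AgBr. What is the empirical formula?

mol C = 1.652 g CO₂ ÷ 44.009 g/mol = 0.037538 mol
mol H = 2 × 0.4733 g H₂O ÷ 18.015 g/mol = 0.052545 mol
From the AgBr data: mol Br per gram of compound = (0.1866 ÷ 187.772) ÷ 0.2256 = 0.0044050 mol/g, so in the 1.704 g combustion sample mol Br = 0.0075060 mol
mass O = 1.704 − (0.45087 + 0.052965 + 0.59976) = 0.60041 g → mol O = 0.60041 ÷ 15.999 = 0.037528 mol
Divide by the smallest (0.0075060 mol): C 5.001, H 7.000, Br 1.000, O 5.000

C5H7BrO5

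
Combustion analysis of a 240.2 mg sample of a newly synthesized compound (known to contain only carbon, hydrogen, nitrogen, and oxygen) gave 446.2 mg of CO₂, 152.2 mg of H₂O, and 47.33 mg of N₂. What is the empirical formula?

mol C = 0.4462 g CO₂ ÷ 44.009 g/mol = 0.010139 mol
mol H = 2 × 0.1522 g H₂O ÷ 18.015 g/mol = 0.016897 mol
mol N = 2 × 0.04733 g N₂ ÷ 28.014 g/mol = 0.0033790 mol
mass O = 0.2402 − (0.12178 + 0.017032 + 0.047330) = 0.054060 g → mol O = 0.054060 ÷ 15.999 = 0.0033790 mol
Divide by the smallest (0.0033790 mol): C 3.001, H 5.001, N 1.000, O 1.000

C3H5NO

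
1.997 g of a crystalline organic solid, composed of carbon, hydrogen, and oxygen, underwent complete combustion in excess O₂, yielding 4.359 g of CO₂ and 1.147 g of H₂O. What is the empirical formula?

mol C = 4.359 g CO₂ ÷ 44.009 g/mol = 0.099048 mol
mol H = 2 × 1.147 g H₂O ÷ 18.015 g/mol = 0.12734 mol
mass O = 1.997 − (1.1897 + 0.12836) = 0.67898 g → mol O = 0.67898 ÷ 15.999 = 0.042439 mol
Divide by the smallest (0.042439 mol): C 2.334, H 3.001, O 1.000
Multiplying each by 3 gives whole numbers: C 7.00, H 9.00, O 3.00

C7H9O3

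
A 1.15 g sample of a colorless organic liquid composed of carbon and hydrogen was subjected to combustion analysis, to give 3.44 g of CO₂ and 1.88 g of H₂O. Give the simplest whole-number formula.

mol C = 3.44 g CO₂ ÷ 44.009 g/mol = 0.07817 mol
mol H = 2 × 1.88 g H₂O ÷ 18.015 g/mol = 0.2087 mol
Divide by the smallest (0.07817 mol): C 1.000, H 2.670
Multiplying each by 3 gives whole numbers: C 3.00, H 8.01

C3H8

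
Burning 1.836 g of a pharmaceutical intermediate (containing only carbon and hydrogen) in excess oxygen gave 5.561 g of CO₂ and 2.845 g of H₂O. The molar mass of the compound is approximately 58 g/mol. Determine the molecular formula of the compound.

C4H10

mol C = 5.561 g CO₂ ÷ 44.009 g/mol = 0.12636 mol
mol H = 2 × 2.845 g H₂O ÷ 18.015 g/mol = 0.31585 mol
Divide by the smallest (0.12636 mol): C 1.000, H 2.500
Multiplying each by 2 gives whole numbers: C 2.00, H 5.00
Empirical formula: C2H5
Empirical-formula mass = 29.06 g/mol; 58 ÷ 29.06 ≈ 2, so the molecular formula is C4H10.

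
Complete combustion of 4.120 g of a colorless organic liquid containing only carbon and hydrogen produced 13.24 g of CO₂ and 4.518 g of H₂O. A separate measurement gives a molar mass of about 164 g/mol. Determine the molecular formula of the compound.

C12H20

mol C = 13.24 g CO₂ ÷ 44.009 g/mol = 0.30085 mol
mol H = 2 × 4.518 g H₂O ÷ 18.015 g/mol = 0.50158 mol
Divide by the smallest (0.30085 mol): C 1.000, H 1.667
Multiplying each by 3 gives whole numbers: C 3.00, H 5.00
Empirical formula: C3H5
Empirical-formula mass = 41.07 g/mol; 164 ÷ 41.07 ≈ 4, so the molecular formula is C12H20.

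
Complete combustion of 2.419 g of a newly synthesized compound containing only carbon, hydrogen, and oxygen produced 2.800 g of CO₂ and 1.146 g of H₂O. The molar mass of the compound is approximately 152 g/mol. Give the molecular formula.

C4H8O6

mol C = 2.800 g CO₂ ÷ 44.009 g/mol = 0.063623 mol
mol H = 2 × 1.146 g H₂O ÷ 18.015 g/mol = 0.12723 mol
mass O = 2.419 − (0.76418 + 0.12825) = 1.5266 g → mol O = 1.5266 ÷ 15.999 = 0.095417 mol
Divide by the smallest (0.063623 mol): C 1.000, H 2.000, O 1.500
Multiplying each by 2 gives whole numbers: C 2.00, H 4.00, O 3.00
Empirical formula: C2H4O3
Empirical-formula mass = 76.05 g/mol; 152 ÷ 76.05 ≈ 2, so the molecular formula is C4H8O6.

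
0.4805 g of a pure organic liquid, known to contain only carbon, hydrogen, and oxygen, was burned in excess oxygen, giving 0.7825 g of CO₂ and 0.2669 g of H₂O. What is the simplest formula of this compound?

C6H10O5

mol C = 0.7825 g CO₂ ÷ 44.009 g/mol = 0.017780 mol
mol H = 2 × 0.2669 g H₂O ÷ 18.015 g/mol = 0.029631 mol
mass O = 0.4805 − (0.21356 + 0.029868) = 0.23707 g → mol O = 0.23707 ÷ 15.999 = 0.014818 mol
Divide by the smallest (0.014818 mol): C 1.200, H 2.000, O 1.000
Multiplying each by 5 gives whole numbers: C 6.00, H 10.00, O 5.00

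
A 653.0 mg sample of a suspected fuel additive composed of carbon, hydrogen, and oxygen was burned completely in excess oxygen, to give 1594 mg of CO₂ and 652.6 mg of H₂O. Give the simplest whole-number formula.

mol C = 1.594 g CO₂ ÷ 44.009 g/mol = 0.036220 mol
mol H = 2 × 0.6526 g H₂O ÷ 18.015 g/mol = 0.072451 mol
mass O = 0.6530 − (0.43504 + 0.073030) = 0.14493 g → mol O = 0.14493 ÷ 15.999 = 0.0090589 mol
Divide by the smallest (0.0090589 mol): C 3.998, H 7.998, O 1.000

C4H8O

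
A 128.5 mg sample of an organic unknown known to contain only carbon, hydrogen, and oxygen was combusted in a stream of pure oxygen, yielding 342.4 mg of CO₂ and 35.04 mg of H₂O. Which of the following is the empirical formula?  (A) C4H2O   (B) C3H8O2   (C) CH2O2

mol C = 0.3424 g CO₂ ÷ 44.009 g/mol = 0.0077802 mol
mol H = 2 × 0.03504 g H₂O ÷ 18.015 g/mol = 0.0038901 mol
mass O = 0.1285 − (0.093448 + 0.0039212) = 0.031130 g → mol O = 0.031130 ÷ 15.999 = 0.0019458 mol
Divide by the smallest (0.0019458 mol): C 3.999, H 1.999, O 1.000

(A) C4H2O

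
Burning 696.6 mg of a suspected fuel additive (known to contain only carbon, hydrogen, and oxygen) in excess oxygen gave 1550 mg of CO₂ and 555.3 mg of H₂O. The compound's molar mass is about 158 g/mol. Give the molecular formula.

C8H14O3

mol C = 1.550 g CO₂ ÷ 44.009 g/mol = 0.035220 mol
mol H = 2 × 0.5553 g H₂O ÷ 18.015 g/mol = 0.061649 mol
mass O = 0.6966 − (0.42303 + 0.062142) = 0.21143 g → mol O = 0.21143 ÷ 15.999 = 0.013215 mol
Divide by the smallest (0.013215 mol): C 2.665, H 4.665, O 1.000
Multiplying each by 3 gives whole numbers: C 8.00, H 13.99, O 3.00
Empirical formula: C8H14O3
Empirical-formula mass = 158.20 g/mol; 158 ÷ 158.20 ≈ 1, so the molecular formula is C8H14O3.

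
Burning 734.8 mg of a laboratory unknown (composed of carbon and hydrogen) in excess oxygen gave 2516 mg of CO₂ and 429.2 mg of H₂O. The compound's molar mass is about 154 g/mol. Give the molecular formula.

mol C = 2.516 g CO₂ ÷ 44.009 g/mol = 0.057170 mol
mol H = 2 × 0.4292 g H₂O ÷ 18.015 g/mol = 0.047649 mol
Divide by the smallest (0.047649 mol): C 1.200, H 1.000
Multiplying each by 5 gives whole numbers: C 6.00, H 5.00
Empirical formula: C6H5
Empirical-formula mass = 77.11 g/mol; 154 ÷ 77.11 ≈ 2, so the molecular formula is C12H10.

C12H10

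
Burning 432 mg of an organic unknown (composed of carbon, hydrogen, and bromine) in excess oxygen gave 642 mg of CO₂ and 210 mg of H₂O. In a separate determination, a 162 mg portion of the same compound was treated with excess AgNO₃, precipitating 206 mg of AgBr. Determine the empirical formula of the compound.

mol C = 0.642 g CO₂ ÷ 44.009 g/mol = 0.01459 mol
mol H = 2 × 0.210 g H₂O ÷ 18.015 g/mol = 0.02331 mol
From the AgBr data: mol Br per gram of compound = (0.206 ÷ 187.772) ÷ 0.162 = 0.006772 mol/g, so in the 0.432 g combustion sample mol Br = 0.002926 mol
Divide by the smallest (0.002926 mol): C 4.986, H 7.969, Br 1.000

C5H8Br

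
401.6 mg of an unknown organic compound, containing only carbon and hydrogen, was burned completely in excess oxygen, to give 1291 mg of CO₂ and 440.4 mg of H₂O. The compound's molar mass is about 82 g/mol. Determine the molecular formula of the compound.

C6H10

mol C = 1.291 g CO₂ ÷ 44.009 g/mol = 0.029335 mol
mol H = 2 × 0.4404 g H₂O ÷ 18.015 g/mol = 0.048893 mol
Divide by the smallest (0.029335 mol): C 1.000, H 1.667
Multiplying each by 3 gives whole numbers: C 3.00, H 5.00
Empirical formula: C3H5
Empirical-formula mass = 41.07 g/mol; 82 ÷ 41.07 ≈ 2, so the molecular formula is C6H10.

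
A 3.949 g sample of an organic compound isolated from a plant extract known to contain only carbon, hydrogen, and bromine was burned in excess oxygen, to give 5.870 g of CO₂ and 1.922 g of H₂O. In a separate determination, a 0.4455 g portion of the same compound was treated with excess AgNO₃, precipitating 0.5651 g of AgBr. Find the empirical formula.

C5H8Br

mol C = 5.870 g CO₂ ÷ 44.009 g/mol = 0.13338 mol
mol H = 2 × 1.922 g H₂O ÷ 18.015 g/mol = 0.21338 mol
From the AgBr data: mol Br per gram of compound = (0.5651 ÷ 187.772) ÷ 0.4455 = 0.0067553 mol/g, so in the 3.949 g combustion sample mol Br = 0.026677 mol
Divide by the smallest (0.026677 mol): C 5.000, H 7.999, Br 1.000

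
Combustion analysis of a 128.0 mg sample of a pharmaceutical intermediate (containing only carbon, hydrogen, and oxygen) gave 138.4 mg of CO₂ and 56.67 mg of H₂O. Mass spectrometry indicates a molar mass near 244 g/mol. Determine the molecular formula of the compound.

mol C = 0.1384 g CO₂ ÷ 44.009 g/mol = 0.0031448 mol
mol H = 2 × 0.05667 g H₂O ÷ 18.015 g/mol = 0.0062914 mol
mass O = 0.1280 − (0.037772 + 0.0063418) = 0.083886 g → mol O = 0.083886 ÷ 15.999 = 0.0052432 mol
Divide by the smallest (0.0031448 mol): C 1.000, H 2.001, O 1.667
Multiplying each by 3 gives whole numbers: C 3.00, H 6.00, O 5.00
Empirical formula: C3H6O5
Empirical-formula mass = 122.08 g/mol; 244 ÷ 122.08 ≈ 2, so the molecular formula is C6H12O10.

C6H12O10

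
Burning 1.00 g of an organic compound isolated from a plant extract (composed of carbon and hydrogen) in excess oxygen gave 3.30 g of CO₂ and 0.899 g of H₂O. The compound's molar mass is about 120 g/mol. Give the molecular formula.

C9H12

mol C = 3.30 g CO₂ ÷ 44.009 g/mol = 0.07498 mol
mol H = 2 × 0.899 g H₂O ÷ 18.015 g/mol = 0.09981 mol
Divide by the smallest (0.07498 mol): C 1.000, H 1.331
Multiplying each by 3 gives whole numbers: C 3.00, H 3.99
Empirical formula: C3H4
Empirical-formula mass = 40.06 g/mol; 120 ÷ 40.06 ≈ 3, so the molecular formula is C9H12.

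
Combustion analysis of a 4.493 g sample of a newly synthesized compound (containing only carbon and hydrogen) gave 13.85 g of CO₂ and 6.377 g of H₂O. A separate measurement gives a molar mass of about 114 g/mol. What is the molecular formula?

mol C = 13.85 g CO₂ ÷ 44.009 g/mol = 0.31471 mol
mol H = 2 × 6.377 g H₂O ÷ 18.015 g/mol = 0.70797 mol
Divide by the smallest (0.31471 mol): C 1.000, H 2.250
Multiplying each by 4 gives whole numbers: C 4.00, H 9.00
Empirical formula: C4H9
Empirical-formula mass = 57.12 g/mol; 114 ÷ 57.12 ≈ 2, so the molecular formula is C8H18.

C8H18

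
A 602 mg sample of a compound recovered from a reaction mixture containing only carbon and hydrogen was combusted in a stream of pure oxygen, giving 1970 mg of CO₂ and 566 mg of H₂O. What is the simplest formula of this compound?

C5H7

mol C = 1.97 g CO₂ ÷ 44.009 g/mol = 0.04476 mol
mol H = 2 × 0.566 g H₂O ÷ 18.015 g/mol = 0.06284 mol
Divide by the smallest (0.04476 mol): C 1.000, H 1.404
Multiplying each by 5 gives whole numbers: C 5.00, H 7.02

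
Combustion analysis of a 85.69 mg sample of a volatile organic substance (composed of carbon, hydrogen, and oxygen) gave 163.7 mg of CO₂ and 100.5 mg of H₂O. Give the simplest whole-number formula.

C2H6O

mol C = 0.1637 g CO₂ ÷ 44.009 g/mol = 0.0037197 mol
mol H = 2 × 0.1005 g H₂O ÷ 18.015 g/mol = 0.011157 mol
mass O = 0.08569 − (0.044677 + 0.011247) = 0.029766 g → mol O = 0.029766 ÷ 15.999 = 0.0018605 mol
Divide by the smallest (0.0018605 mol): C 1.999, H 5.997, O 1.000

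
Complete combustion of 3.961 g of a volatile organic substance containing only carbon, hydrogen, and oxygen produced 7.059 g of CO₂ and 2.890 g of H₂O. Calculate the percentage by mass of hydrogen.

8.16%

mol C = 7.059 g CO₂ ÷ 44.009 g/mol = 0.16040 mol
mol H = 2 × 2.890 g H₂O ÷ 18.015 g/mol = 0.32084 mol
mass O = 3.961 − (1.9266 + 0.32341) = 1.7110 g → mol O = 1.7110 ÷ 15.999 = 0.10695 mol
mass % H = 0.32341 g ÷ 3.961 g × 100%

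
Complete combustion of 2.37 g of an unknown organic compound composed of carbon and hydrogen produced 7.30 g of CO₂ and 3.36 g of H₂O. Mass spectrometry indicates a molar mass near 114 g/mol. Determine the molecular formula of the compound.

C8H18

mol C = 7.30 g CO₂ ÷ 44.009 g/mol = 0.1659 mol
mol H = 2 × 3.36 g H₂O ÷ 18.015 g/mol = 0.3730 mol
Divide by the smallest (0.1659 mol): C 1.000, H 2.249
Multiplying each by 4 gives whole numbers: C 4.00, H 9.00
Empirical formula: C4H9
Empirical-formula mass = 57.12 g/mol; 114 ÷ 57.12 ≈ 2, so the molecular formula is C8H18.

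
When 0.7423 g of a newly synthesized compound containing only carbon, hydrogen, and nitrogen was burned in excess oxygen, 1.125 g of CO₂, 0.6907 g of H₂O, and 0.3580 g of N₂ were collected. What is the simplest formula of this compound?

CH3N

mol C = 1.125 g CO₂ ÷ 44.009 g/mol = 0.025563 mol
mol H = 2 × 0.6907 g H₂O ÷ 18.015 g/mol = 0.076681 mol
mol N = 2 × 0.3580 g N₂ ÷ 28.014 g/mol = 0.025559 mol
Divide by the smallest (0.025559 mol): C 1.000, H 3.000, N 1.000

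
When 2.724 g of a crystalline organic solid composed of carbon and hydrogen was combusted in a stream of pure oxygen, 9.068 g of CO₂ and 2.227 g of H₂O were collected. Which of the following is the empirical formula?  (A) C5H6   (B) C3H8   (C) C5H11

mol C = 9.068 g CO₂ ÷ 44.009 g/mol = 0.20605 mol
mol H = 2 × 2.227 g H₂O ÷ 18.015 g/mol = 0.24724 mol
Divide by the smallest (0.20605 mol): C 1.000, H 1.200
Multiplying each by 5 gives whole numbers: C 5.00, H 6.00

(A) C5H6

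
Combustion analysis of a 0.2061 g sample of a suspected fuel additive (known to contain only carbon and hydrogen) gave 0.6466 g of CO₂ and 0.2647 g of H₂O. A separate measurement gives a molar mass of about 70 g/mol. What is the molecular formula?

mol C = 0.6466 g CO₂ ÷ 44.009 g/mol = 0.014692 mol
mol H = 2 × 0.2647 g H₂O ÷ 18.015 g/mol = 0.029387 mol
Divide by the smallest (0.014692 mol): C 1.000, H 2.000
Empirical formula: CH2
Empirical-formula mass = 14.03 g/mol; 70 ÷ 14.03 ≈ 5, so the molecular formula is C5H10.

C5H10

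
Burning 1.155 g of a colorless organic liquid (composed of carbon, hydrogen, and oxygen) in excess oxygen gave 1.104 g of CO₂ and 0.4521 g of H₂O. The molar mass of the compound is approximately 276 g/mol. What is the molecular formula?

C6H12O12

mol C = 1.104 g CO₂ ÷ 44.009 g/mol = 0.025086 mol
mol H = 2 × 0.4521 g H₂O ÷ 18.015 g/mol = 0.050192 mol
mass O = 1.155 − (0.30131 + 0.050593) = 0.80310 g → mol O = 0.80310 ÷ 15.999 = 0.050197 mol
Divide by the smallest (0.025086 mol): C 1.000, H 2.001, O 2.001
Empirical formula: CH2O2
Empirical-formula mass = 46.02 g/mol; 276 ÷ 46.02 ≈ 6, so the molecular formula is C6H12O12.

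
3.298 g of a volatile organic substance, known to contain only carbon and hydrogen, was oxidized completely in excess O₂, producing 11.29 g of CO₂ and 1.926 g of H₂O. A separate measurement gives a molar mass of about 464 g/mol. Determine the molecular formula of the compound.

C36H30

mol C = 11.29 g CO₂ ÷ 44.009 g/mol = 0.25654 mol
mol H = 2 × 1.926 g H₂O ÷ 18.015 g/mol = 0.21382 mol
Divide by the smallest (0.21382 mol): C 1.200, H 1.000
Multiplying each by 5 gives whole numbers: C 6.00, H 5.00
Empirical formula: C6H5
Empirical-formula mass = 77.11 g/mol; 464 ÷ 77.11 ≈ 6, so the molecular formula is C36H30.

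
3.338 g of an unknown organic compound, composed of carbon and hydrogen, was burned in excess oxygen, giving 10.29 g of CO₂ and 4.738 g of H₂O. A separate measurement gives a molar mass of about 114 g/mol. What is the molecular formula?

mol C = 10.29 g CO₂ ÷ 44.009 g/mol = 0.23382 mol
mol H = 2 × 4.738 g H₂O ÷ 18.015 g/mol = 0.52601 mol
Divide by the smallest (0.23382 mol): C 1.000, H 2.250
Multiplying each by 4 gives whole numbers: C 4.00, H 9.00
Empirical formula: C4H9
Empirical-formula mass = 57.12 g/mol; 114 ÷ 57.12 ≈ 2, so the molecular formula is C8H18.

C8H18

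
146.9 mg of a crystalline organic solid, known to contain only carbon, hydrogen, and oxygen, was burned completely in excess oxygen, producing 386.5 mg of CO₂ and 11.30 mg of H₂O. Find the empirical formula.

C7HO2

mol C = 0.3865 g CO₂ ÷ 44.009 g/mol = 0.0087823 mol
mol H = 2 × 0.01130 g H₂O ÷ 18.015 g/mol = 0.0012545 mol
mass O = 0.1469 − (0.10548 + 0.0012645) = 0.040151 g → mol O = 0.040151 ÷ 15.999 = 0.0025096 mol
Divide by the smallest (0.0012545 mol): C 7.001, H 1.000, O 2.000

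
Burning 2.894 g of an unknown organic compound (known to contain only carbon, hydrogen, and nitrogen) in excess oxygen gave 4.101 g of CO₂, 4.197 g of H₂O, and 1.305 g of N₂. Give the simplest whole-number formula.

mol C = 4.101 g CO₂ ÷ 44.009 g/mol = 0.093185 mol
mol H = 2 × 4.197 g H₂O ÷ 18.015 g/mol = 0.46595 mol
mol N = 2 × 1.305 g N₂ ÷ 28.014 g/mol = 0.093168 mol
Divide by the smallest (0.093168 mol): C 1.000, H 5.001, N 1.000

CH5N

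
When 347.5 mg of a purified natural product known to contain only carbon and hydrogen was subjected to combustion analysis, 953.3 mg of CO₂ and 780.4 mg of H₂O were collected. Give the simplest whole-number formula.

mol C = 0.9533 g CO₂ ÷ 44.009 g/mol = 0.021661 mol
mol H = 2 × 0.7804 g H₂O ÷ 18.015 g/mol = 0.086639 mol
Divide by the smallest (0.021661 mol): C 1.000, H 4.000

CH4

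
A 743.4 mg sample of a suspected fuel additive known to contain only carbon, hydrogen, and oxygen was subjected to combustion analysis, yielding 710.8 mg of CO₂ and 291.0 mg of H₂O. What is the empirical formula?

mol C = 0.7108 g CO₂ ÷ 44.009 g/mol = 0.016151 mol
mol H = 2 × 0.2910 g H₂O ÷ 18.015 g/mol = 0.032306 mol
mass O = 0.7434 − (0.19399 + 0.032565) = 0.51684 g → mol O = 0.51684 ÷ 15.999 = 0.032305 mol
Divide by the smallest (0.016151 mol): C 1.000, H 2.000, O 2.000

CH2O2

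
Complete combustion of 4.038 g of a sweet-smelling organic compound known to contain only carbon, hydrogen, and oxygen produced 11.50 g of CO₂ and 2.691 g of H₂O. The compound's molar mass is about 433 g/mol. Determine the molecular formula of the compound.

C28H32O4

mol C = 11.50 g CO₂ ÷ 44.009 g/mol = 0.26131 mol
mol H = 2 × 2.691 g H₂O ÷ 18.015 g/mol = 0.29875 mol
mass O = 4.038 − (3.1386 + 0.30114) = 0.59826 g → mol O = 0.59826 ÷ 15.999 = 0.037394 mol
Divide by the smallest (0.037394 mol): C 6.988, H 7.989, O 1.000
Empirical formula: C7H8O
Empirical-formula mass = 108.14 g/mol; 433 ÷ 108.14 ≈ 4, so the molecular formula is C28H32O4.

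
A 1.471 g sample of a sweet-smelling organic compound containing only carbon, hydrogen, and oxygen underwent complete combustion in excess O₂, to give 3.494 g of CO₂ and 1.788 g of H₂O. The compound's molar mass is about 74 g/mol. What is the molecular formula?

mol C = 3.494 g CO₂ ÷ 44.009 g/mol = 0.079393 mol
mol H = 2 × 1.788 g H₂O ÷ 18.015 g/mol = 0.19850 mol
mass O = 1.471 − (0.95359 + 0.20009) = 0.31732 g → mol O = 0.31732 ÷ 15.999 = 0.019834 mol
Divide by the smallest (0.019834 mol): C 4.003, H 10.008, O 1.000
Empirical formula: C4H10O
Empirical-formula mass = 74.12 g/mol; 74 ÷ 74.12 ≈ 1, so the molecular formula is C4H10O.

C4H10O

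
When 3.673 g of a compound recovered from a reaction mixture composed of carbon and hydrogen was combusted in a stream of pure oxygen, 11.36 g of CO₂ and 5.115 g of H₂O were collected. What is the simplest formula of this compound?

C5H11

mol C = 11.36 g CO₂ ÷ 44.009 g/mol = 0.25813 mol
mol H = 2 × 5.115 g H₂O ÷ 18.015 g/mol = 0.56786 mol
Divide by the smallest (0.25813 mol): C 1.000, H 2.200
Multiplying each by 5 gives whole numbers: C 5.00, H 11.00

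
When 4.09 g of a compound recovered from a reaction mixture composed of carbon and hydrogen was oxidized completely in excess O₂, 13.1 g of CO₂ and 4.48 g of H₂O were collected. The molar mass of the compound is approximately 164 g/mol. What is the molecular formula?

mol C = 13.1 g CO₂ ÷ 44.009 g/mol = 0.2977 mol
mol H = 2 × 4.48 g H₂O ÷ 18.015 g/mol = 0.4974 mol
Divide by the smallest (0.2977 mol): C 1.000, H 1.671
Multiplying each by 3 gives whole numbers: C 3.00, H 5.01
Empirical formula: C3H5
Empirical-formula mass = 41.07 g/mol; 164 ÷ 41.07 ≈ 4, so the molecular formula is C12H20.

C12H20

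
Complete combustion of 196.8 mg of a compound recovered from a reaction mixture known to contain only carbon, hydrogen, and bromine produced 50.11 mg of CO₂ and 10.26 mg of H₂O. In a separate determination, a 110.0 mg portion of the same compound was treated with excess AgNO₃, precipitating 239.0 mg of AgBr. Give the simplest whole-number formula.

mol C = 0.05011 g CO₂ ÷ 44.009 g/mol = 0.0011386 mol
mol H = 2 × 0.01026 g H₂O ÷ 18.015 g/mol = 0.0011391 mol
From the AgBr data: mol Br per gram of compound = (0.2390 ÷ 187.772) ÷ 0.1100 = 0.011571 mol/g, so in the 0.1968 g combustion sample mol Br = 0.0022772 mol
Divide by the smallest (0.0011386 mol): C 1.000, H 1.000, Br 2.000

CHBr2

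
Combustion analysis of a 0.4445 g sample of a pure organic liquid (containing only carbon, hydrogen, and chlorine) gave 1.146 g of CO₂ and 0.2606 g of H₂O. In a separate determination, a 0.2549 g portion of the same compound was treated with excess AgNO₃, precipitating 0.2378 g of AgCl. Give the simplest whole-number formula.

C9H10Cl

mol C = 1.146 g CO₂ ÷ 44.009 g/mol = 0.026040 mol
mol H = 2 × 0.2606 g H₂O ÷ 18.015 g/mol = 0.028931 mol
From the AgCl data: mol Cl per gram of compound = (0.2378 ÷ 143.318) ÷ 0.2549 = 0.0065094 mol/g, so in the 0.4445 g combustion sample mol Cl = 0.0028934 mol
Divide by the smallest (0.0028934 mol): C 9.000, H 9.999, Cl 1.000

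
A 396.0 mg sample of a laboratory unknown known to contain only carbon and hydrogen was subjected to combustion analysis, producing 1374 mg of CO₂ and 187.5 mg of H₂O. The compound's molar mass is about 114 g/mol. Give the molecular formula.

mol C = 1.374 g CO₂ ÷ 44.009 g/mol = 0.031221 mol
mol H = 2 × 0.1875 g H₂O ÷ 18.015 g/mol = 0.020816 mol
Divide by the smallest (0.020816 mol): C 1.500, H 1.000
Multiplying each by 2 gives whole numbers: C 3.00, H 2.00
Empirical formula: C3H2
Empirical-formula mass = 38.05 g/mol; 114 ÷ 38.05 ≈ 3, so the molecular formula is C9H6.

C9H6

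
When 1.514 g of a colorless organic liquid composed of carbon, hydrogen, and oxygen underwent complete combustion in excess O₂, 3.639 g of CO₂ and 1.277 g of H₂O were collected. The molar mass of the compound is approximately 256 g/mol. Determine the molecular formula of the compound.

C14H24O4

mol C = 3.639 g CO₂ ÷ 44.009 g/mol = 0.082688 mol
mol H = 2 × 1.277 g H₂O ÷ 18.015 g/mol = 0.14177 mol
mass O = 1.514 − (0.99316 + 0.14290) = 0.37793 g → mol O = 0.37793 ÷ 15.999 = 0.023622 mol
Divide by the smallest (0.023622 mol): C 3.500, H 6.002, O 1.000
Multiplying each by 2 gives whole numbers: C 7.00, H 12.00, O 2.00
Empirical formula: C7H12O2
Empirical-formula mass = 128.17 g/mol; 256 ÷ 128.17 ≈ 2, so the molecular formula is C14H24O4.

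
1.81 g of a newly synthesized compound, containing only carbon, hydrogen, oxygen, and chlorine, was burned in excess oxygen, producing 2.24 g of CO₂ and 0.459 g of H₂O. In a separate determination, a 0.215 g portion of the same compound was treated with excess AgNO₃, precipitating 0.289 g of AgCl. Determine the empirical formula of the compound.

mol C = 2.24 g CO₂ ÷ 44.009 g/mol = 0.05090 mol
mol H = 2 × 0.459 g H₂O ÷ 18.015 g/mol = 0.05096 mol
From the AgCl data: mol Cl per gram of compound = (0.289 ÷ 143.318) ÷ 0.215 = 0.009379 mol/g, so in the 1.81 g combustion sample mol Cl = 0.01698 mol
mass O = 1.81 − (0.6113 + 0.05137 + 0.6018) = 0.5455 g → mol O = 0.5455 ÷ 15.999 = 0.03410 mol
Divide by the smallest (0.01698 mol): C 2.998, H 3.002, Cl 1.000, O 2.008

C3H3ClO2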